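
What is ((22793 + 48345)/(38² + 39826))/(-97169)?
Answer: -35569/2005082315 ≈ -1.7739e-5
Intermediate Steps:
((22793 + 48345)/(38² + 39826))/(-97169) = (71138/(1444 + 39826))*(-1/97169) = (71138/41270)*(-1/97169) = (71138*(1/41270))*(-1/97169) = (35569/20635)*(-1/97169) = -35569/2005082315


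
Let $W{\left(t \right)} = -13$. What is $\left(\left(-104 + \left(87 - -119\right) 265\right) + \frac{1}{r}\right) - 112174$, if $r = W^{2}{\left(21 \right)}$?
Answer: $- \frac{9749271}{169} \approx -57688.0$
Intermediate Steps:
$r = 169$ ($r = \left(-13\right)^{2} = 169$)
$\left(\left(-104 + \left(87 - -119\right) 265\right) + \frac{1}{r}\right) - 112174 = \left(\left(-104 + \left(87 - -119\right) 265\right) + \frac{1}{169}\right) - 112174 = \left(\left(-104 + \left(87 + 119\right) 265\right) + \frac{1}{169}\right) - 112174 = \left(\left(-104 + 206 \cdot 265\right) + \frac{1}{169}\right) - 112174 = \left(\left(-104 + 54590\right) + \frac{1}{169}\right) - 112174 = \left(54486 + \frac{1}{169}\right) - 112174 = \frac{9208135}{169} - 112174 = - \frac{9749271}{169}$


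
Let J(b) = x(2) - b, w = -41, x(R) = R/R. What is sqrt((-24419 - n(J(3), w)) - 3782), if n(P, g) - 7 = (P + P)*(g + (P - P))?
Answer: 2*I*sqrt(7093) ≈ 168.44*I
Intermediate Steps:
x(R) = 1
J(b) = 1 - b
n(P, g) = 7 + 2*P*g (n(P, g) = 7 + (P + P)*(g + (P - P)) = 7 + (2*P)*(g + 0) = 7 + (2*P)*g = 7 + 2*P*g)
sqrt((-24419 - n(J(3), w)) - 3782) = sqrt((-24419 - (7 + 2*(1 - 1*3)*(-41))) - 3782) = sqrt((-24419 - (7 + 2*(1 - 3)*(-41))) - 3782) = sqrt((-24419 - (7 + 2*(-2)*(-41))) - 3782) = sqrt((-24419 - (7 + 164)) - 3782) = sqrt((-24419 - 1*171) - 3782) = sqrt((-24419 - 171) - 3782) = sqrt(-24590 - 3782) = sqrt(-28372) = 2*I*sqrt(7093)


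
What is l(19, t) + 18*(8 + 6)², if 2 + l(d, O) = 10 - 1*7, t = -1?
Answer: 3529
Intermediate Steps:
l(d, O) = 1 (l(d, O) = -2 + (10 - 1*7) = -2 + (10 - 7) = -2 + 3 = 1)
l(19, t) + 18*(8 + 6)² = 1 + 18*(8 + 6)² = 1 + 18*14² = 1 + 18*196 = 1 + 3528 = 3529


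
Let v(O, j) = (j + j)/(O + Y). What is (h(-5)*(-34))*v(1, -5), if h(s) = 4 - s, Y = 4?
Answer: 612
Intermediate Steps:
v(O, j) = 2*j/(4 + O) (v(O, j) = (j + j)/(O + 4) = (2*j)/(4 + O) = 2*j/(4 + O))
(h(-5)*(-34))*v(1, -5) = ((4 - 1*(-5))*(-34))*(2*(-5)/(4 + 1)) = ((4 + 5)*(-34))*(2*(-5)/5) = (9*(-34))*(2*(-5)*(⅕)) = -306*(-2) = 612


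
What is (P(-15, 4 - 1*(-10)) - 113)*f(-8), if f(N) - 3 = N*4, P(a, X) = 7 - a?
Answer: 2639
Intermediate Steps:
f(N) = 3 + 4*N (f(N) = 3 + N*4 = 3 + 4*N)
(P(-15, 4 - 1*(-10)) - 113)*f(-8) = ((7 - 1*(-15)) - 113)*(3 + 4*(-8)) = ((7 + 15) - 113)*(3 - 32) = (22 - 113)*(-29) = -91*(-29) = 2639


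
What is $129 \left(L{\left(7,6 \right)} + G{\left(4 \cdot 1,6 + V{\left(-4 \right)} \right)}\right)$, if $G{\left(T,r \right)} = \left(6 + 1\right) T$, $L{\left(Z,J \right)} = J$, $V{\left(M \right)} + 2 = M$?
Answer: $4386$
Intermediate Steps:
$V{\left(M \right)} = -2 + M$
$G{\left(T,r \right)} = 7 T$
$129 \left(L{\left(7,6 \right)} + G{\left(4 \cdot 1,6 + V{\left(-4 \right)} \right)}\right) = 129 \left(6 + 7 \cdot 4 \cdot 1\right) = 129 \left(6 + 7 \cdot 4\right) = 129 \left(6 + 28\right) = 129 \cdot 34 = 4386$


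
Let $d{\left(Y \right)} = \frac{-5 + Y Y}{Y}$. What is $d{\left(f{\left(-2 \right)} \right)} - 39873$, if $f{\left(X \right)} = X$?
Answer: $- \frac{79745}{2} \approx -39873.0$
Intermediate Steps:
$d{\left(Y \right)} = \frac{-5 + Y^{2}}{Y}$
$d{\left(f{\left(-2 \right)} \right)} - 39873 = \left(-2 - \frac{5}{-2}\right) - 39873 = \left(-2 - - \frac{5}{2}\right) - 39873 = \left(-2 + \frac{5}{2}\right) - 39873 = \frac{1}{2} - 39873 = - \frac{79745}{2}$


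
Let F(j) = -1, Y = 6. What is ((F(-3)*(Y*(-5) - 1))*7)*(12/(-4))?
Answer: -651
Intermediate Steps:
((F(-3)*(Y*(-5) - 1))*7)*(12/(-4)) = (-(6*(-5) - 1)*7)*(12/(-4)) = (-(-30 - 1)*7)*(12*(-¼)) = (-1*(-31)*7)*(-3) = (31*7)*(-3) = 217*(-3) = -651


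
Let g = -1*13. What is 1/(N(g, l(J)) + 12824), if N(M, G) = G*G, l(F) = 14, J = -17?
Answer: 1/13020 ≈ 7.6805e-5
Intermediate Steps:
g = -13
N(M, G) = G**2
1/(N(g, l(J)) + 12824) = 1/(14**2 + 12824) = 1/(196 + 12824) = 1/13020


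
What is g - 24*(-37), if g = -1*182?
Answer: 706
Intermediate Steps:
g = -182
g - 24*(-37) = -182 - 24*(-37) = -182 + 888 = 706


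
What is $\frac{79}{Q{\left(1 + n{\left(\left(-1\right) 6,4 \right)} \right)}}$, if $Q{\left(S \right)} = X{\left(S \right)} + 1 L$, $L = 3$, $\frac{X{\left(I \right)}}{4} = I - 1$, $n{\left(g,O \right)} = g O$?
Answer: $- \frac{79}{93} \approx -0.84946$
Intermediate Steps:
$n{\left(g,O \right)} = O g$
$X{\left(I \right)} = -4 + 4 I$ ($X{\left(I \right)} = 4 \left(I - 1\right) = 4 \left(-1 + I\right) = -4 + 4 I$)
$Q{\left(S \right)} = -1 + 4 S$ ($Q{\left(S \right)} = \left(-4 + 4 S\right) + 1 \cdot 3 = \left(-4 + 4 S\right) + 3 = -1 + 4 S$)
$\frac{79}{Q{\left(1 + n{\left(\left(-1\right) 6,4 \right)} \right)}} = \frac{79}{-1 + 4 \left(1 + 4 \left(\left(-1\right) 6\right)\right)} = \frac{79}{-1 + 4 \left(1 + 4 \left(-6\right)\right)} = \frac{79}{-1 + 4 \left(1 - 24\right)} = \frac{79}{-1 + 4 \left(-23\right)} = \frac{79}{-1 - 92} = \frac{79}{-93} = 79 \left(- \frac{1}{93}\right) = - \frac{79}{93}$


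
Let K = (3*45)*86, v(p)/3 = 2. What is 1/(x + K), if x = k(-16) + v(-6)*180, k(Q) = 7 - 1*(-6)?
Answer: 1/12703 ≈ 7.8722e-5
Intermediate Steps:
k(Q) = 13 (k(Q) = 7 + 6 = 13)
v(p) = 6 (v(p) = 3*2 = 6)
K = 11610 (K = 135*86 = 11610)
x = 1093 (x = 13 + 6*180 = 13 + 1080 = 1093)
1/(x + K) = 1/(1093 + 11610) = 1/12703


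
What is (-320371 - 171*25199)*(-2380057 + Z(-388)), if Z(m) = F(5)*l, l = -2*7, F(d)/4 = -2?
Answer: 11017717383000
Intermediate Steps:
F(d) = -8 (F(d) = 4*(-2) = -8)
l = -14
Z(m) = 112 (Z(m) = -8*(-14) = 112)
(-320371 - 171*25199)*(-2380057 + Z(-388)) = (-320371 - 171*25199)*(-2380057 + 112) = (-320371 - 4309029)*(-2379945) = -4629400*(-2379945) = 11017717383000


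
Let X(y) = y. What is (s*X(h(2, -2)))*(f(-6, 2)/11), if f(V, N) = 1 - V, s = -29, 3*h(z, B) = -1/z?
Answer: 203/66 ≈ 3.0758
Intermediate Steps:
h(z, B) = -1/(3*z) (h(z, B) = (-1/z)/3 = -1/(3*z))
(s*X(h(2, -2)))*(f(-6, 2)/11) = (-(-29)/(3*2))*((1 - 1*(-6))/11) = (-(-29)/(3*2))*((1 + 6)*(1/11)) = (-29*(-⅙))*(7*(1/11)) = (29/6)*(7/11) = 203/66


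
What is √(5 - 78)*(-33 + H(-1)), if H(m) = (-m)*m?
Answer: -34*I*√73 ≈ -290.5*I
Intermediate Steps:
H(m) = -m²
√(5 - 78)*(-33 + H(-1)) = √(5 - 78)*(-33 - 1*(-1)²) = √(-73)*(-33 - 1*1) = (I*√73)*(-33 - 1) = (I*√73)*(-34) = -34*I*√73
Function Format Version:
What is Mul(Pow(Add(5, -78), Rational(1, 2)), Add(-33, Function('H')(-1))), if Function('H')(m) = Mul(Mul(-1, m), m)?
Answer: Mul(-34, I, Pow(73, Rational(1, 2))) ≈ Mul(-290.50, I)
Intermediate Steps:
Function('H')(m) = Mul(-1, Pow(m, 2))
Mul(Pow(Add(5, -78), Rational(1, 2)), Add(-33, Function('H')(-1))) = Mul(Pow(Add(5, -78), Rational(1, 2)), Add(-33, Mul(-1, Pow(-1, 2)))) = Mul(Pow(-73, Rational(1, 2)), Add(-33, Mul(-1, 1))) = Mul(Mul(I, Pow(73, Rational(1, 2))), Add(-33, -1)) = Mul(Mul(I, Pow(73, Rational(1, 2))), -34) = Mul(-34, I, Pow(73, Rational(1, 2)))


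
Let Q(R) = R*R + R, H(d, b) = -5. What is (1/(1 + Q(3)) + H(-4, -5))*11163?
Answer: -714432/13 ≈ -54956.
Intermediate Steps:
Q(R) = R + R² (Q(R) = R² + R = R + R²)
(1/(1 + Q(3)) + H(-4, -5))*11163 = (1/(1 + 3*(1 + 3)) - 5)*11163 = (1/(1 + 3*4) - 5)*11163 = (1/(1 + 12) - 5)*11163 = (1/13 - 5)*11163 = -64/13*11163 = -714432/13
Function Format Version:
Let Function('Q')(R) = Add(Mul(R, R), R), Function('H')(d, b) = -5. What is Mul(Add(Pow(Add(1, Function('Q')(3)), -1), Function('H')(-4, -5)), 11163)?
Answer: Rational(-714432, 13) ≈ -54956.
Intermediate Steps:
Function('Q')(R) = Add(R, Pow(R, 2)) (Function('Q')(R) = Add(Pow(R, 2), R) = Add(R, Pow(R, 2)))
Mul(Add(Pow(Add(1, Function('Q')(3)), -1), Function('H')(-4, -5)), 11163) = Mul(Add(Pow(Add(1, Mul(3, Add(1, 3))), -1), -5), 11163) = Mul(Add(Pow(Add(1, Mul(3, 4)), -1), -5), 11163) = Mul(Add(Pow(Add(1, 12), -1), -5), 11163) = Mul(Add(Pow(13, -1), -5), 11163) = Mul(Add(Rational(1, 13), -5), 11163) = Mul(Rational(-64, 13), 11163) = Rational(-714432, 13)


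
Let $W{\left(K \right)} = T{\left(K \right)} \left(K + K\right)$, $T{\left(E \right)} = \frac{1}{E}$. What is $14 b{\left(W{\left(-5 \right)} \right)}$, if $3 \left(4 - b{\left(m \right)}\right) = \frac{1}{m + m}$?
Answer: $\frac{329}{6} \approx 54.833$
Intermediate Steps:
$W{\left(K \right)} = 2$ ($W{\left(K \right)} = \frac{K + K}{K} = \frac{2 K}{K} = 2$)
$b{\left(m \right)} = 4 - \frac{1}{6 m}$ ($b{\left(m \right)} = 4 - \frac{1}{3 \left(m + m\right)} = 4 - \frac{1}{3 \cdot 2 m} = 4 - \frac{\frac{1}{2} \frac{1}{m}}{3} = 4 - \frac{1}{6 m}$)
$14 b{\left(W{\left(-5 \right)} \right)} = 14 \left(4 - \frac{1}{6 \cdot 2}\right) = 14 \left(4 - \frac{1}{12}\right) = 14 \cdot \frac{47}{12} = \frac{329}{6}$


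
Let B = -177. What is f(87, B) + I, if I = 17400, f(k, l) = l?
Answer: 17223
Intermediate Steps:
f(87, B) + I = -177 + 17400 = 17223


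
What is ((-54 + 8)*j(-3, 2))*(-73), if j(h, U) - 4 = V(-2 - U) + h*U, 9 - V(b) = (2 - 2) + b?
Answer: 36938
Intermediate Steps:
V(b) = 9 - b (V(b) = 9 - ((2 - 2) + b) = 9 - (0 + b) = 9 - b)
j(h, U) = 15 + U + U*h (j(h, U) = 4 + ((9 - (-2 - U)) + h*U) = 4 + ((9 + (2 + U)) + U*h) = 4 + ((11 + U) + U*h) = 4 + (11 + U + U*h) = 15 + U + U*h)
((-54 + 8)*j(-3, 2))*(-73) = ((-54 + 8)*(15 + 2 + 2*(-3)))*(-73) = -46*(15 + 2 - 6)*(-73) = -46*11*(-73) = -506*(-73) = 36938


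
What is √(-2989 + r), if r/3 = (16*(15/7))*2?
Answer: I*√136381/7 ≈ 52.757*I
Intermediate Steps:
r = 1440/7 (r = 3*((16*(15/7))*2) = 3*((240/7)*2) = 3*(480/7) = 1440/7 ≈ 205.71)
√(-2989 + r) = √(-2989 + 1440/7) = √(-19483/7) = I*√136381/7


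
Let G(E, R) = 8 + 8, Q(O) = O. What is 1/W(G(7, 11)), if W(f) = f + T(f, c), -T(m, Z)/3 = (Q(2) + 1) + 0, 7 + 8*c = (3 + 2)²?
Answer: ⅐ ≈ 0.14286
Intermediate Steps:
c = 9/4 (c = -7/8 + (3 + 2)²/8 = -7/8 + (⅛)*5² = -7/8 + (⅛)*25 = -7/8 + 25/8 = 9/4 ≈ 2.2500)
T(m, Z) = -9 (T(m, Z) = -3*((2 + 1) + 0) = -3*(3 + 0) = -3*3 = -9)
G(E, R) = 16
W(f) = -9 + f (W(f) = f - 9 = -9 + f)
1/W(G(7, 11)) = 1/(-9 + 16) = 1/7 = ⅐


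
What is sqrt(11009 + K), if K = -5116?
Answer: sqrt(5893) ≈ 76.766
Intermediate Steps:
sqrt(11009 + K) = sqrt(11009 - 5116) = sqrt(5893)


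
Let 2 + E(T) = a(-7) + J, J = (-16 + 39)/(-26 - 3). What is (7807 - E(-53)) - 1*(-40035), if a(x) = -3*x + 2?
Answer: 1386832/29 ≈ 47822.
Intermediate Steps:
a(x) = 2 - 3*x
J = -23/29 (J = 23/(-29) = 23*(-1/29) = -23/29 ≈ -0.79310)
E(T) = 586/29 (E(T) = -2 + ((2 - 3*(-7)) - 23/29) = -2 + ((2 + 21) - 23/29) = -2 + (23 - 23/29) = -2 + 644/29 = 586/29)
(7807 - E(-53)) - 1*(-40035) = (7807 - 1*586/29) - 1*(-40035) = (7807 - 586/29) + 40035 = 225817/29 + 40035 = 1386832/29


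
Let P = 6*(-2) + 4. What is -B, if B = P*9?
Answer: 72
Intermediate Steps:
P = -8 (P = -12 + 4 = -8)
B = -72 (B = -8*9 = -72)
-B = -1*(-72) = 72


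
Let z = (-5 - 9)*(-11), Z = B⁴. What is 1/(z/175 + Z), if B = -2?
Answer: 25/422 ≈ 0.059242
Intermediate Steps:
Z = 16 (Z = (-2)⁴ = 16)
z = 154 (z = -14*(-11) = 154)
1/(z/175 + Z) = 1/(154/175 + 16) = 1/(154*(1/175) + 16) = 1/(22/25 + 16) = 1/(422/25) = 25/422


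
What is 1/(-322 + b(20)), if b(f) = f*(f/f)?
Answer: -1/302 ≈ -0.0033113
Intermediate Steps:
b(f) = f (b(f) = f*1 = f)
1/(-322 + b(20)) = 1/(-322 + 20) = 1/(-302) = -1/302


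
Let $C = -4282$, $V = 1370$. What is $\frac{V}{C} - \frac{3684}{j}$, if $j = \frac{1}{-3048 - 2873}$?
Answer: $\frac{46701555239}{2141} \approx 2.1813 \cdot 10^{7}$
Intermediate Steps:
$j = - \frac{1}{5921}$ ($j = \frac{1}{-5921} = - \frac{1}{5921} \approx -0.00016889$)
$\frac{V}{C} - \frac{3684}{j} = \frac{1370}{-4282} - \frac{3684}{- \frac{1}{5921}} = 1370 \left(- \frac{1}{4282}\right) - -21812964 = - \frac{685}{2141} + 21812964 = \frac{46701555239}{2141}$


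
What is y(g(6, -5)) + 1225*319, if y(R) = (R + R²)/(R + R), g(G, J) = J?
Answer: 390773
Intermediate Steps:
y(R) = (R + R²)/(2*R) (y(R) = (R + R²)/((2*R)) = (R + R²)*(1/(2*R)) = (R + R²)/(2*R))
y(g(6, -5)) + 1225*319 = (½ + (½)*(-5)) + 1225*319 = (½ - 5/2) + 390775 = -2 + 390775 = 390773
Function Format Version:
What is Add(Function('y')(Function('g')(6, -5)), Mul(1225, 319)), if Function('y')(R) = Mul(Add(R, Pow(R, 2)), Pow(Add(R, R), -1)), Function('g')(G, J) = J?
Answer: 390773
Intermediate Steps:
Function('y')(R) = Mul(Rational(1, 2), Pow(R, -1), Add(R, Pow(R, 2))) (Function('y')(R) = Mul(Add(R, Pow(R, 2)), Pow(Mul(2, R), -1)) = Mul(Add(R, Pow(R, 2)), Mul(Rational(1, 2), Pow(R, -1))) = Mul(Rational(1, 2), Pow(R, -1), Add(R, Pow(R, 2))))
Add(Function('y')(Function('g')(6, -5)), Mul(1225, 319)) = Add(Add(Rational(1, 2), Mul(Rational(1, 2), -5)), Mul(1225, 319)) = Add(Add(Rational(1, 2), Rational(-5, 2)), 390775) = Add(-2, 390775) = 390773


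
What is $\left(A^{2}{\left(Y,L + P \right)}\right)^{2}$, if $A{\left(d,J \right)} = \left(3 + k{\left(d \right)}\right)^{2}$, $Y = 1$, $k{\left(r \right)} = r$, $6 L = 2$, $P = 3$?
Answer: $65536$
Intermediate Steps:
$L = \frac{1}{3}$ ($L = \frac{1}{6} \cdot 2 = \frac{1}{3} \approx 0.33333$)
$A{\left(d,J \right)} = \left(3 + d\right)^{2}$
$\left(A^{2}{\left(Y,L + P \right)}\right)^{2} = \left(\left(\left(3 + 1\right)^{2}\right)^{2}\right)^{2} = \left(\left(4^{2}\right)^{2}\right)^{2} = \left(16^{2}\right)^{2} = 256^{2} = 65536$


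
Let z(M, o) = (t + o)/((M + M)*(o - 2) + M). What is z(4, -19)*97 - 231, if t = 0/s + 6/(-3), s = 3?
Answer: -35847/164 ≈ -218.58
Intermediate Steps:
t = -2 (t = 0/3 + 6/(-3) = 0*(⅓) + 6*(-⅓) = 0 - 2 = -2)
z(M, o) = (-2 + o)/(M + 2*M*(-2 + o)) (z(M, o) = (-2 + o)/((M + M)*(o - 2) + M) = (-2 + o)/((2*M)*(-2 + o) + M) = (-2 + o)/(2*M*(-2 + o) + M) = (-2 + o)/(M + 2*M*(-2 + o)))
z(4, -19)*97 - 231 = ((-2 - 19)/(4*(-3 + 2*(-19))))*97 - 231 = ((¼)*(-21)/(-3 - 38))*97 - 231 = ((¼)*(-21)/(-41))*97 - 231 = ((¼)*(-1/41)*(-21))*97 - 231 = (21/164)*97 - 231 = 2037/164 - 231 = -35847/164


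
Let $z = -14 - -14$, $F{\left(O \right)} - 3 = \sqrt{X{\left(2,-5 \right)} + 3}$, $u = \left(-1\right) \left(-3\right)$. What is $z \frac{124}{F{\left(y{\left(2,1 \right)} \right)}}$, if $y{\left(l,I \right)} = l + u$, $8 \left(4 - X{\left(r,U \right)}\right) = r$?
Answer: $0$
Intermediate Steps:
$X{\left(r,U \right)} = 4 - \frac{r}{8}$
$u = 3$
$y{\left(l,I \right)} = 3 + l$ ($y{\left(l,I \right)} = l + 3 = 3 + l$)
$F{\left(O \right)} = 3 + \frac{3 \sqrt{3}}{2}$ ($F{\left(O \right)} = 3 + \sqrt{\left(4 - \frac{1}{4}\right) + 3} = 3 + \sqrt{\frac{15}{4} + 3} = 3 + \sqrt{\frac{27}{4}} = 3 + \frac{3 \sqrt{3}}{2}$)
$z = 0$ ($z = -14 + 14 = 0$)
$z \frac{124}{F{\left(y{\left(2,1 \right)} \right)}} = 0 \frac{124}{3 + \frac{3 \sqrt{3}}{2}} = 0$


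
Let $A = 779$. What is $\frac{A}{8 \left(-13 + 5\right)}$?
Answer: $- \frac{779}{64} \approx -12.172$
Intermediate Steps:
$\frac{A}{8 \left(-13 + 5\right)} = \frac{779}{8 \left(-13 + 5\right)} = \frac{779}{8 \left(-8\right)} = \frac{779}{-64} = 779 \left(- \frac{1}{64}\right) = - \frac{779}{64}$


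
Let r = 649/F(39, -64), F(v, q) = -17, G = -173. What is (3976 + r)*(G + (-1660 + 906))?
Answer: -62056161/17 ≈ -3.6504e+6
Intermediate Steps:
r = -649/17 (r = 649/(-17) = 649*(-1/17) = -649/17 ≈ -38.176)
(3976 + r)*(G + (-1660 + 906)) = (3976 - 649/17)*(-173 + (-1660 + 906)) = 66943*(-173 - 754)/17 = (66943/17)*(-927) = -62056161/17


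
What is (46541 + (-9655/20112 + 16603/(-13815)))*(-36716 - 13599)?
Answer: -43374290465787499/18523152 ≈ -2.3416e+9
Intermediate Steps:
(46541 + (-9655/20112 + 16603/(-13815)))*(-36716 - 13599) = (46541 + (-9655*1/20112 + 16603*(-1/13815)))*(-50315) = (46541 + (-9655/20112 - 16603/13815))*(-50315) = (46541 - 155767787/92615760)*(-50315) = (4310274318373/92615760)*(-50315) = -43374290465787499/18523152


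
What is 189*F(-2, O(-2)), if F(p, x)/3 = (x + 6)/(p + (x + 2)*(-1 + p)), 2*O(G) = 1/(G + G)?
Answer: -26649/61 ≈ -436.87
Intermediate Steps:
O(G) = 1/(4*G) (O(G) = 1/(2*(G + G)) = 1/(2*((2*G))) = (1/(2*G))/2 = 1/(4*G))
F(p, x) = 3*(6 + x)/(p + (-1 + p)*(2 + x)) (F(p, x) = 3*((x + 6)/(p + (x + 2)*(-1 + p))) = 3*((6 + x)/(p + (2 + x)*(-1 + p))) = 3*((6 + x)/(p + (-1 + p)*(2 + x))) = 3*(6 + x)/(p + (-1 + p)*(2 + x)))
189*F(-2, O(-2)) = 189*(3*(6 + (1/4)/(-2))/(-2 - 1/(4*(-2)) + 3*(-2) - 1/(2*(-2)))) = 189*(3*(6 + (1/4)*(-1/2))/(-2 - (-1)/(4*2) - 6 - (-1)/(2*2))) = 189*(3*(6 - 1/8)/(-2 - 1*(-1/8) - 6 - 2*(-1/8))) = 189*(3*(47/8)/(-2 + 1/8 - 6 + 1/4)) = 189*(3*(47/8)/(-61/8)) = 189*(3*(-8/61)*(47/8)) = 189*(-141/61) = -26649/61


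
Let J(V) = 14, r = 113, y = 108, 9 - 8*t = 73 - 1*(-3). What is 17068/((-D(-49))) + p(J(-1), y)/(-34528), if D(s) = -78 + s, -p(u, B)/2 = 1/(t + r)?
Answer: 30829006855/229393242 ≈ 134.39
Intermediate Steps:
t = -67/8 (t = 9/8 - (73 - 1*(-3))/8 = 9/8 - (73 + 3)/8 = 9/8 - ⅛*76 = 9/8 - 19/2 = -67/8 ≈ -8.3750)
p(u, B) = -16/837 (p(u, B) = -2/(-67/8 + 113) = -2/837/8 = -2*8/837 = -16/837)
17068/((-D(-49))) + p(J(-1), y)/(-34528) = 17068/((-(-78 - 49))) - 16/837/(-34528) = 17068/((-1*(-127))) - 16/837*(-1/34528) = 17068/127 + 1/1806246 = 30829006855/229393242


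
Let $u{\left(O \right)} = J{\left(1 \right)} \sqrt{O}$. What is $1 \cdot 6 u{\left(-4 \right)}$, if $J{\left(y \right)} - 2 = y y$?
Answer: $36 i \approx 36.0 i$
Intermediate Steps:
$J{\left(y \right)} = 2 + y^{2}$ ($J{\left(y \right)} = 2 + y y = 2 + y^{2}$)
$u{\left(O \right)} = 3 \sqrt{O}$ ($u{\left(O \right)} = \left(2 + 1^{2}\right) \sqrt{O} = \left(2 + 1\right) \sqrt{O} = 3 \sqrt{O}$)
$1 \cdot 6 u{\left(-4 \right)} = 1 \cdot 6 \cdot 3 \sqrt{-4} = 6 \cdot 3 \cdot 2 i = 6 \cdot 6 i = 36 i$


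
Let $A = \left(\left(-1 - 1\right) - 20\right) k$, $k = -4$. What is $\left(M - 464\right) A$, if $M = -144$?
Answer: $-53504$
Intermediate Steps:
$A = 88$ ($A = \left(\left(-1 - 1\right) - 20\right) \left(-4\right) = \left(-2 - 20\right) \left(-4\right) = \left(-22\right) \left(-4\right) = 88$)
$\left(M - 464\right) A = \left(-144 - 464\right) 88 = \left(-608\right) 88 = -53504$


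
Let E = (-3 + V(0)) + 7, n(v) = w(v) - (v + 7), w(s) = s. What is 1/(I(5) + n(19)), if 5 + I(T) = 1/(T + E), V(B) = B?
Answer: -9/107 ≈ -0.084112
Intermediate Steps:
n(v) = -7 (n(v) = v - (v + 7) = v - (7 + v) = v + (-7 - v) = -7)
E = 4 (E = (-3 + 0) + 7 = -3 + 7 = 4)
I(T) = -5 + 1/(4 + T) (I(T) = -5 + 1/(T + 4) = -5 + 1/(4 + T))
1/(I(5) + n(19)) = 1/((-19 - 5*5)/(4 + 5) - 7) = 1/((-19 - 25)/9 - 7) = 1/((⅑)*(-44) - 7) = 1/(-44/9 - 7) = 1/(-107/9) = -9/107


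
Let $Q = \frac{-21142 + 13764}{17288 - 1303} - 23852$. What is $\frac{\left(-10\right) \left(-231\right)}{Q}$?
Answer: $- \frac{6154225}{63546933} \approx -0.096845$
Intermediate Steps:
$Q = - \frac{381281598}{15985}$ ($Q = - \frac{7378}{15985} - 23852 = - \frac{381281598}{15985} \approx -23852.0$)
$\frac{\left(-10\right) \left(-231\right)}{Q} = \frac{\left(-10\right) \left(-231\right)}{- \frac{381281598}{15985}} = 2310 \left(- \frac{15985}{381281598}\right) = - \frac{6154225}{63546933}$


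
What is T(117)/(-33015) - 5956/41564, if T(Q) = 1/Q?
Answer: -5751652586/40137887205 ≈ -0.14330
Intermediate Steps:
T(117)/(-33015) - 5956/41564 = 1/(117*(-33015)) - 5956/41564 = (1/117)*(-1/33015) - 5956*1/41564 = -1/3862755 - 1489/10391 = -5751652586/40137887205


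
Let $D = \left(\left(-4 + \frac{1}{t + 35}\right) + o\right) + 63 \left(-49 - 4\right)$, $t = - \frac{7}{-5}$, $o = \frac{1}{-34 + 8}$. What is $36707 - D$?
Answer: $\frac{3644551}{91} \approx 40050.0$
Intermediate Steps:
$o = - \frac{1}{26}$ ($o = \frac{1}{-26} = - \frac{1}{26} \approx -0.038462$)
$t = \frac{7}{5}$ ($t = \left(-7\right) \left(- \frac{1}{5}\right) = \frac{7}{5} \approx 1.4$)
$D = - \frac{304214}{91}$ ($D = \left(\left(-4 + \frac{1}{\frac{7}{5} + 35}\right) - \frac{1}{26}\right) + 63 \left(-49 - 4\right) = \left(\left(-4 + \frac{1}{\frac{182}{5}}\right) - \frac{1}{26}\right) + 63 \left(-53\right) = \left(\left(-4 + \frac{5}{182}\right) - \frac{1}{26}\right) - 3339 = \left(- \frac{723}{182} - \frac{1}{26}\right) - 3339 = - \frac{365}{91} - 3339 = - \frac{304214}{91} \approx -3343.0$)
$36707 - D = 36707 - - \frac{304214}{91} = 36707 + \frac{304214}{91} = \frac{3644551}{91}$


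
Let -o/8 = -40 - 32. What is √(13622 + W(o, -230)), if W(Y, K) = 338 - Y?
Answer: 2*√3346 ≈ 115.69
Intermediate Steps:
o = 576 (o = -8*(-40 - 32) = -8*(-72) = 576)
√(13622 + W(o, -230)) = √(13622 + (338 - 1*576)) = √(13622 + (338 - 576)) = √(13622 - 238) = √13384 = 2*√3346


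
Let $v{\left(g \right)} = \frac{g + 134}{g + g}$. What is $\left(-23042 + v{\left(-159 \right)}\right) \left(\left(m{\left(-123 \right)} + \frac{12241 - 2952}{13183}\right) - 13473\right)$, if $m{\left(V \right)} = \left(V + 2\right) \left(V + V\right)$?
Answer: $- \frac{786955012342774}{2096097} \approx -3.7544 \cdot 10^{8}$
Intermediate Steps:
$m{\left(V \right)} = 2 V \left(2 + V\right)$ ($m{\left(V \right)} = \left(2 + V\right) 2 V = 2 V \left(2 + V\right)$)
$v{\left(g \right)} = \frac{134 + g}{2 g}$
$\left(-23042 + v{\left(-159 \right)}\right) \left(\left(m{\left(-123 \right)} + \frac{12241 - 2952}{13183}\right) - 13473\right) = \left(-23042 + \frac{134 - 159}{2 \left(-159\right)}\right) \left(\left(2 \left(-123\right) \left(2 - 123\right) + \frac{12241 - 2952}{13183}\right) - 13473\right) = \left(-23042 + \frac{1}{2} \left(- \frac{1}{159}\right) \left(-25\right)\right) \left(\left(2 \left(-123\right) \left(-121\right) + \left(12241 - 2952\right) \frac{1}{13183}\right) - 13473\right) = \left(-23042 + \frac{25}{318}\right) \left(\left(29766 + 9289 \cdot \frac{1}{13183}\right) - 13473\right) = - \frac{7327331 \left(\left(29766 + \frac{9289}{13183}\right) - 13473\right)}{318} = - \frac{7327331 \left(\frac{392414467}{13183} - 13473\right)}{318} = \left(- \frac{7327331}{318}\right) \frac{214799908}{13183} = - \frac{786955012342774}{2096097}$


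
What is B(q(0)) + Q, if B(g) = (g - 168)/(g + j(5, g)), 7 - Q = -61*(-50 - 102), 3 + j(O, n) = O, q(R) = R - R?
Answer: -9349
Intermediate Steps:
q(R) = 0
j(O, n) = -3 + O
Q = -9265 (Q = 7 - (-61)*(-50 - 102) = 7 - (-61)*(-152) = 7 - 1*9272 = 7 - 9272 = -9265)
B(g) = (-168 + g)/(2 + g) (B(g) = (g - 168)/(g + (-3 + 5)) = (-168 + g)/(g + 2) = (-168 + g)/(2 + g))
B(q(0)) + Q = (-168 + 0)/(2 + 0) - 9265 = -168/2 - 9265 = (1/2)*(-168) - 9265 = -84 - 9265 = -9349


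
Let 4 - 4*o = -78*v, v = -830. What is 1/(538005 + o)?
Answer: 1/521821 ≈ 1.9164e-6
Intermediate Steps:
o = -16184 (o = 1 - (-39)*(-830)/2 = 1 - ¼*64740 = 1 - 16185 = -16184)
1/(538005 + o) = 1/(538005 - 16184) = 1/521821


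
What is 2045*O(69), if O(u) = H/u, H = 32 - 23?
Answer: 6135/23 ≈ 266.74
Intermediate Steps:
H = 9
O(u) = 9/u
2045*O(69) = 2045*(9/69) = 2045*(9*(1/69)) = 2045*(3/23) = 6135/23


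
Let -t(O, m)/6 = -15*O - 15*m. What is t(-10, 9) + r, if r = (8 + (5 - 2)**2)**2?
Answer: 199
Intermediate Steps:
t(O, m) = 90*O + 90*m (t(O, m) = -6*(-15*O - 15*m) = 90*O + 90*m)
r = 289 (r = (8 + 3**2)**2 = (8 + 9)**2 = 17**2 = 289)
t(-10, 9) + r = (90*(-10) + 90*9) + 289 = (-900 + 810) + 289 = -90 + 289 = 199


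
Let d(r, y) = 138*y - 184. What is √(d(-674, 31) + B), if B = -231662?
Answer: 4*I*√14223 ≈ 477.04*I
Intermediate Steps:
d(r, y) = -184 + 138*y
√(d(-674, 31) + B) = √((-184 + 138*31) - 231662) = √((-184 + 4278) - 231662) = √(4094 - 231662) = √(-227568) = 4*I*√14223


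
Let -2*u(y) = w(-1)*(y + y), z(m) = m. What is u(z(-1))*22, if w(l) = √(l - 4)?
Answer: 22*I*√5 ≈ 49.193*I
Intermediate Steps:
w(l) = √(-4 + l)
u(y) = -I*y*√5 (u(y) = -√(-4 - 1)*(y + y)/2 = -√(-5)*2*y/2 = -I*√5*2*y/2 = -I*y*√5)
u(z(-1))*22 = -1*I*(-1)*√5*22 = (I*√5)*22 = 22*I*√5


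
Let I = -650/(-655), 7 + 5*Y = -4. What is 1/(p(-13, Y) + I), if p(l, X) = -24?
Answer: -131/3014 ≈ -0.043464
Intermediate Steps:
Y = -11/5 (Y = -7/5 + (1/5)*(-4) = -7/5 - 4/5 = -11/5 ≈ -2.2000)
I = 130/131 (I = -650*(-1/655) = 130/131 ≈ 0.99237)
1/(p(-13, Y) + I) = 1/(-24 + 130/131) = 1/(-3014/131) = -131/3014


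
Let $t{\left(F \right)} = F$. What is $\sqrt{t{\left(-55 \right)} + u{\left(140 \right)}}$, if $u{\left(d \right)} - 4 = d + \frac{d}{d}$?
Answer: $3 \sqrt{10} \approx 9.4868$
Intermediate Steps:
$u{\left(d \right)} = 5 + d$ ($u{\left(d \right)} = 4 + \left(d + \frac{d}{d}\right) = 4 + \left(d + 1\right) = 4 + \left(1 + d\right) = 5 + d$)
$\sqrt{t{\left(-55 \right)} + u{\left(140 \right)}} = \sqrt{-55 + \left(5 + 140\right)} = \sqrt{-55 + 145} = \sqrt{90} = 3 \sqrt{10}$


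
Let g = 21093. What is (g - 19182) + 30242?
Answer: 32153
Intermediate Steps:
(g - 19182) + 30242 = (21093 - 19182) + 30242 = 1911 + 30242 = 32153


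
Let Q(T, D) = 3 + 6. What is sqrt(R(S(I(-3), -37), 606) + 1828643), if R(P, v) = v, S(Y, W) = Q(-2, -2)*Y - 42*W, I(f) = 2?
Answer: sqrt(1829249) ≈ 1352.5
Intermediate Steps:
Q(T, D) = 9
S(Y, W) = -42*W + 9*Y (S(Y, W) = 9*Y - 42*W = -42*W + 9*Y)
sqrt(R(S(I(-3), -37), 606) + 1828643) = sqrt(606 + 1828643) = sqrt(1829249)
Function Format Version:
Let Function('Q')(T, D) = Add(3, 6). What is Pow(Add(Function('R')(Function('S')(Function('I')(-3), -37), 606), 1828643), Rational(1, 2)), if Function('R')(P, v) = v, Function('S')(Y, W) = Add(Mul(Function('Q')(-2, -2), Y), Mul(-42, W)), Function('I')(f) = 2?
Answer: Pow(1829249, Rational(1, 2)) ≈ 1352.5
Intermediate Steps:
Function('Q')(T, D) = 9
Function('S')(Y, W) = Add(Mul(-42, W), Mul(9, Y)) (Function('S')(Y, W) = Add(Mul(9, Y), Mul(-42, W)) = Add(Mul(-42, W), Mul(9, Y)))
Pow(Add(Function('R')(Function('S')(Function('I')(-3), -37), 606), 1828643), Rational(1, 2)) = Pow(Add(606, 1828643), Rational(1, 2)) = Pow(1829249, Rational(1, 2))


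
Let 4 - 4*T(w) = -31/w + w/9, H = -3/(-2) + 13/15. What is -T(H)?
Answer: -322739/76680 ≈ -4.2089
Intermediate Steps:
H = 71/30 (H = -3*(-1/2) + 13*(1/15) = 3/2 + 13/15 = 71/30 ≈ 2.3667)
T(w) = 1 - w/36 + 31/(4*w) (T(w) = 1 - (-31/w + w/9)/4 = 1 + (-w/36 + 31/(4*w)) = 1 - w/36 + 31/(4*w))
-T(H) = -(279 - 1*71/30*(-36 + 71/30))/(36*71/30) = -30*(279 - 1*71/30*(-1009/30))/(36*71) = -30*(279 + 71639/900)/(36*71) = -30*322739/(36*71*900) = -1*322739/76680 = -322739/76680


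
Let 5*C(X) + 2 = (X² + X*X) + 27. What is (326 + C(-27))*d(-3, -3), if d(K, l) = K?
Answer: -9339/5 ≈ -1867.8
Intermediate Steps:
C(X) = 5 + 2*X²/5 (C(X) = -⅖ + ((X² + X*X) + 27)/5 = -⅖ + ((X² + X²) + 27)/5 = -⅖ + (2*X² + 27)/5 = -⅖ + (27 + 2*X²)/5 = -⅖ + (27/5 + 2*X²/5) = 5 + 2*X²/5)
(326 + C(-27))*d(-3, -3) = (326 + (5 + (⅖)*(-27)²))*(-3) = (326 + (5 + (⅖)*729))*(-3) = (326 + (5 + 1458/5))*(-3) = (326 + 1483/5)*(-3) = (3113/5)*(-3) = -9339/5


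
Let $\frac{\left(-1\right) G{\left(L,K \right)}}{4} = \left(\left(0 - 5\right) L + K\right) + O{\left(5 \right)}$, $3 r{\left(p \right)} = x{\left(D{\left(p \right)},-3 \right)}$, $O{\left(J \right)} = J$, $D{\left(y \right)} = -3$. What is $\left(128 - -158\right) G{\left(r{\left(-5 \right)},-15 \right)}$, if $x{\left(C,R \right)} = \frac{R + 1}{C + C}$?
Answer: $\frac{108680}{9} \approx 12076.0$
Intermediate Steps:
$x{\left(C,R \right)} = \frac{1 + R}{2 C}$
$r{\left(p \right)} = \frac{1}{9}$ ($r{\left(p \right)} = \frac{\frac{1}{2} \frac{1}{-3} \left(1 - 3\right)}{3} = \frac{\frac{1}{2} \left(- \frac{1}{3}\right) \left(-2\right)}{3} = \frac{1}{3} \cdot \frac{1}{3} = \frac{1}{9}$)
$G{\left(L,K \right)} = -20 - 4 K + 20 L$ ($G{\left(L,K \right)} = - 4 \left(\left(\left(0 - 5\right) L + K\right) + 5\right) = - 4 \left(\left(- 5 L + K\right) + 5\right) = - 4 \left(\left(K - 5 L\right) + 5\right) = - 4 \left(5 + K - 5 L\right) = -20 - 4 K + 20 L$)
$\left(128 - -158\right) G{\left(r{\left(-5 \right)},-15 \right)} = \left(128 - -158\right) \left(-20 - -60 + 20 \cdot \frac{1}{9}\right) = \left(128 + 158\right) \left(-20 + 60 + \frac{20}{9}\right) = 286 \cdot \frac{380}{9} = \frac{108680}{9}$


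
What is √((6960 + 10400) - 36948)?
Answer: 2*I*√4897 ≈ 139.96*I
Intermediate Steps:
√((6960 + 10400) - 36948) = √(17360 - 36948) = √(-19588) = 2*I*√4897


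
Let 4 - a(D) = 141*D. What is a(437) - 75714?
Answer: -137327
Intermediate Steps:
a(D) = 4 - 141*D
a(437) - 75714 = (4 - 141*437) - 75714 = (4 - 61617) - 75714 = -61613 - 75714 = -137327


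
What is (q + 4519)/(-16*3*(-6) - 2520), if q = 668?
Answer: -1729/744 ≈ -2.3239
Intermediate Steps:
(q + 4519)/(-16*3*(-6) - 2520) = (668 + 4519)/(-16*3*(-6) - 2520) = 5187/(-48*(-6) - 2520) = 5187/(288 - 2520) = 5187/(-2232) = 5187*(-1/2232) = -1729/744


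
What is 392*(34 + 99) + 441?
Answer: 52577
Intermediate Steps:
392*(34 + 99) + 441 = 392*133 + 441 = 52136 + 441 = 52577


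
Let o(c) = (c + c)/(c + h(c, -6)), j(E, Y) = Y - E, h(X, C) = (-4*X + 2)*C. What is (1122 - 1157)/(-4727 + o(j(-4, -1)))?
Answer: 147/19853 ≈ 0.0074044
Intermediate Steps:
h(X, C) = C*(2 - 4*X) (h(X, C) = (2 - 4*X)*C = C*(2 - 4*X))
o(c) = 2*c/(-12 + 25*c) (o(c) = (c + c)/(c + 2*(-6)*(1 - 2*c)) = (2*c)/(c + (-12 + 24*c)) = (2*c)/(-12 + 25*c) = 2*c/(-12 + 25*c))
(1122 - 1157)/(-4727 + o(j(-4, -1))) = (1122 - 1157)/(-4727 + 2*(-1 - 1*(-4))/(-12 + 25*(-1 - 1*(-4)))) = -35/(-4727 + 2*(-1 + 4)/(-12 + 25*(-1 + 4))) = -35/(-4727 + 2*3/(-12 + 25*3)) = -35/(-4727 + 2*3/(-12 + 75)) = -35/(-4727 + 2*3/63) = -35/(-4727 + 2*3*(1/63)) = -35/(-4727 + 2/21) = -35/(-99265/21) = -35*(-21/99265) = 147/19853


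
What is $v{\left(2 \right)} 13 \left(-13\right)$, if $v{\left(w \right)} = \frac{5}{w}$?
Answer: $- \frac{845}{2} \approx -422.5$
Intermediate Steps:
$v{\left(2 \right)} 13 \left(-13\right) = \frac{5}{2} \cdot 13 \left(-13\right) = \frac{65}{2} \left(-13\right) = - \frac{845}{2}$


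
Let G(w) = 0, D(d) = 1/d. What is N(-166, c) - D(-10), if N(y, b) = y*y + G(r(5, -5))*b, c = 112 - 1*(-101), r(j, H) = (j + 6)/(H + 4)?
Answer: 275561/10 ≈ 27556.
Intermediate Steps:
r(j, H) = (6 + j)/(4 + H)
c = 213 (c = 112 + 101 = 213)
N(y, b) = y**2 (N(y, b) = y*y + 0*b = y**2 + 0 = y**2)
N(-166, c) - D(-10) = (-166)**2 - 1/(-10) = 27556 - 1*(-1/10) = 27556 + 1/10 = 275561/10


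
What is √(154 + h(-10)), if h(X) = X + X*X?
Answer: 2*√61 ≈ 15.620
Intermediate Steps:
h(X) = X + X²
√(154 + h(-10)) = √(154 - 10*(1 - 10)) = √(154 - 10*(-9)) = √(154 + 90) = √244 = 2*√61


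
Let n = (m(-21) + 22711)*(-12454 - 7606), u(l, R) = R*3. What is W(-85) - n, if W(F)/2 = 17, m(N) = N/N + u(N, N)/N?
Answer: 455662934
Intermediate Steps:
u(l, R) = 3*R
m(N) = 4 (m(N) = N/N + (3*N)/N = 1 + 3 = 4)
W(F) = 34 (W(F) = 2*17 = 34)
n = -455662900 (n = (4 + 22711)*(-12454 - 7606) = 22715*(-20060) = -455662900)
W(-85) - n = 34 - 1*(-455662900) = 34 + 455662900 = 455662934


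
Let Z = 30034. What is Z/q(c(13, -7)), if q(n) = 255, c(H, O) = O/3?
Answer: 30034/255 ≈ 117.78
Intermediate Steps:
c(H, O) = O/3 (c(H, O) = O*(⅓) = O/3)
Z/q(c(13, -7)) = 30034/255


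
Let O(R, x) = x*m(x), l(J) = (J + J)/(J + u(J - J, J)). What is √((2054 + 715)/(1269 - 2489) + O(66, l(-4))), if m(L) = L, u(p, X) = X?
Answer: I*√472445/610 ≈ 1.1268*I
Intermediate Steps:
l(J) = 1 (l(J) = (J + J)/(J + J) = (2*J)/((2*J)) = (2*J)*(1/(2*J)) = 1)
O(R, x) = x² (O(R, x) = x*x = x²)
√((2054 + 715)/(1269 - 2489) + O(66, l(-4))) = √((2054 + 715)/(1269 - 2489) + 1²) = √(2769/(-1220) + 1) = √(2769*(-1/1220) + 1) = √(-2769/1220 + 1) = √(-1549/1220) = I*√472445/610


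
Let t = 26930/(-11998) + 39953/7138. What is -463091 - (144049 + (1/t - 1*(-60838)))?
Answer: -95898222229568/143564877 ≈ -6.6798e+5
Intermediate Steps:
t = 143564877/42820862 (t = 26930*(-1/11998) + 39953*(1/7138) = -13465/5999 + 39953/7138 = 143564877/42820862 ≈ 3.3527)
-463091 - (144049 + (1/t - 1*(-60838))) = -463091 - (144049 + (1/(143564877/42820862) - 1*(-60838))) = -463091 - (144049 + (42820862/143564877 + 60838)) = -463091 - (144049 + 8734242807788/143564877) = -463091 - 1*29414619774761/143564877 = -463091 - 29414619774761/143564877 = -95898222229568/143564877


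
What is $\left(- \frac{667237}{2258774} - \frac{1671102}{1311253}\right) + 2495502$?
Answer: $\frac{7391233524817901735}{2961824183822} \approx 2.4955 \cdot 10^{6}$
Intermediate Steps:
$\left(- \frac{667237}{2258774} - \frac{1671102}{1311253}\right) + 2495502 = - \frac{4649558266909}{2961824183822} + 2495502 = \frac{7391233524817901735}{2961824183822}$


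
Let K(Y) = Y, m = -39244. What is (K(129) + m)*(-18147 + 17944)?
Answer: 7940345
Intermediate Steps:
(K(129) + m)*(-18147 + 17944) = (129 - 39244)*(-18147 + 17944) = -39115*(-203) = 7940345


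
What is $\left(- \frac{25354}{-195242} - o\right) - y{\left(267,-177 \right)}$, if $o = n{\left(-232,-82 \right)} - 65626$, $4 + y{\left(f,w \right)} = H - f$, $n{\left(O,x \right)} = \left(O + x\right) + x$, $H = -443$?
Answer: $\frac{6514847733}{97621} \approx 66736.0$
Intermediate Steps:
$n{\left(O,x \right)} = O + 2 x$
$y{\left(f,w \right)} = -447 - f$ ($y{\left(f,w \right)} = -4 - \left(443 + f\right) = -447 - f$)
$o = -66022$ ($o = \left(-232 + 2 \left(-82\right)\right) - 65626 = \left(-232 - 164\right) - 65626 = -396 - 65626 = -66022$)
$\left(- \frac{25354}{-195242} - o\right) - y{\left(267,-177 \right)} = \left(- \frac{25354}{-195242} - -66022\right) - \left(-447 - 267\right) = \left(\left(-25354\right) \left(- \frac{1}{195242}\right) + 66022\right) - \left(-447 - 267\right) = \left(\frac{12677}{97621} + 66022\right) - -714 = \frac{6445146339}{97621} + 714 = \frac{6514847733}{97621}$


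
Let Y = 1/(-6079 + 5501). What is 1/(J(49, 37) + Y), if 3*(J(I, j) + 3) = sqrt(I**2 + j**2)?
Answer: 1805094/246480931 + 1002252*sqrt(3770)/1232404655 ≈ 0.057257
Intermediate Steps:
J(I, j) = -3 + sqrt(I**2 + j**2)/3
Y = -1/578 (Y = 1/(-578) = -1/578 ≈ -0.0017301)
1/(J(49, 37) + Y) = 1/((-3 + sqrt(49**2 + 37**2)/3) - 1/578) = 1/((-3 + sqrt(2401 + 1369)/3) - 1/578) = 1/((-3 + sqrt(3770)/3) - 1/578) = 1/(-1735/578 + sqrt(3770)/3)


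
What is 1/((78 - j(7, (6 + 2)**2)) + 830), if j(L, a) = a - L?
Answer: 1/851 ≈ 0.0011751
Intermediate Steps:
1/((78 - j(7, (6 + 2)**2)) + 830) = 1/((78 - ((6 + 2)**2 - 1*7)) + 830) = 1/((78 - (8**2 - 7)) + 830) = 1/((78 - (64 - 7)) + 830) = 1/((78 - 1*57) + 830) = 1/((78 - 57) + 830) = 1/(21 + 830) = 1/851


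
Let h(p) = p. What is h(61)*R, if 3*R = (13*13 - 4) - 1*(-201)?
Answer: 7442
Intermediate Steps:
R = 122 (R = ((13*13 - 4) - 1*(-201))/3 = ((169 - 4) + 201)/3 = (165 + 201)/3 = (1/3)*366 = 122)
h(61)*R = 61*122 = 7442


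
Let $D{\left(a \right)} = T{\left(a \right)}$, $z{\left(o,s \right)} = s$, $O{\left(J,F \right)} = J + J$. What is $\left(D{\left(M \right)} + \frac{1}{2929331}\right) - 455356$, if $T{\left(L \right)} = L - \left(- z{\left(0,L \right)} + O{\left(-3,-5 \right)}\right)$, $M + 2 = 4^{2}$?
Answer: $- \frac{1333788849581}{2929331} \approx -4.5532 \cdot 10^{5}$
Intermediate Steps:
$O{\left(J,F \right)} = 2 J$
$M = 14$ ($M = -2 + 4^{2} = -2 + 16 = 14$)
$T{\left(L \right)} = 6 + 2 L$ ($T{\left(L \right)} = L + \left(L - 2 \left(-3\right)\right) = L + \left(L - -6\right) = L + \left(L + 6\right) = L + \left(6 + L\right) = 6 + 2 L$)
$D{\left(a \right)} = 6 + 2 a$
$\left(D{\left(M \right)} + \frac{1}{2929331}\right) - 455356 = \left(\left(6 + 2 \cdot 14\right) + \frac{1}{2929331}\right) - 455356 = \left(\left(6 + 28\right) + \frac{1}{2929331}\right) - 455356 = \left(34 + \frac{1}{2929331}\right) - 455356 = \frac{99597255}{2929331} - 455356 = - \frac{1333788849581}{2929331}$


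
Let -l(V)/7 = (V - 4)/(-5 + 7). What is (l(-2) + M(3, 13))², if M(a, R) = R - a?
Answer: 961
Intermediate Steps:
l(V) = 14 - 7*V/2 (l(V) = -7*(V - 4)/(-5 + 7) = -7*(-4 + V)/2 = -7*(-2 + V/2) = 14 - 7*V/2)
(l(-2) + M(3, 13))² = ((14 - 7/2*(-2)) + (13 - 1*3))² = ((14 + 7) + (13 - 3))² = (21 + 10)² = 31² = 961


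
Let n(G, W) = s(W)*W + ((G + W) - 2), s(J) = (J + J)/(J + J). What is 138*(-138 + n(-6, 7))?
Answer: -18216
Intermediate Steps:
s(J) = 1 (s(J) = (2*J)/((2*J)) = (2*J)*(1/(2*J)) = 1)
n(G, W) = -2 + G + 2*W (n(G, W) = 1*W + ((G + W) - 2) = W + (-2 + G + W) = -2 + G + 2*W)
138*(-138 + n(-6, 7)) = 138*(-138 + (-2 - 6 + 2*7)) = 138*(-138 + (-2 - 6 + 14)) = 138*(-138 + 6) = 138*(-132) = -18216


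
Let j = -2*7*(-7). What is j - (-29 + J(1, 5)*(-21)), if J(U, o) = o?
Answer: 232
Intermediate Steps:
j = 98 (j = -14*(-7) = 98)
j - (-29 + J(1, 5)*(-21)) = 98 - (-29 + 5*(-21)) = 98 - (-29 - 105) = 98 - 1*(-134) = 98 + 134 = 232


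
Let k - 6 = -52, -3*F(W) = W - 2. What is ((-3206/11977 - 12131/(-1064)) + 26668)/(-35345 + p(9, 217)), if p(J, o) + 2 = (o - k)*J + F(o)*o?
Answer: -20815486929/37865182840 ≈ -0.54973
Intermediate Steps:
F(W) = 2/3 - W/3 (F(W) = -(W - 2)/3 = -(-2 + W)/3 = 2/3 - W/3)
k = -46 (k = 6 - 52 = -46)
p(J, o) = -2 + J*(46 + o) + o*(2/3 - o/3) (p(J, o) = -2 + ((o - 1*(-46))*J + (2/3 - o/3)*o) = -2 + ((o + 46)*J + o*(2/3 - o/3)) = -2 + ((46 + o)*J + o*(2/3 - o/3)) = -2 + (J*(46 + o) + o*(2/3 - o/3)) = -2 + J*(46 + o) + o*(2/3 - o/3))
((-3206/11977 - 12131/(-1064)) + 26668)/(-35345 + p(9, 217)) = ((-3206/11977 - 12131/(-1064)) + 26668)/(-35345 + (-2 + 46*9 + 9*217 - 1/3*217*(-2 + 217))) = ((-3206*1/11977 - 12131*(-1/1064)) + 26668)/(-35345 + (-2 + 414 + 1953 - 1/3*217*215)) = ((-458/1711 + 1733/152) + 26668)/(-35345 + (-2 + 414 + 1953 - 46655/3)) = (2895547/260072 + 26668)/(-35345 - 39560/3) = 6938495643/(260072*(-145595/3)) = (6938495643/260072)*(-3/145595) = -20815486929/37865182840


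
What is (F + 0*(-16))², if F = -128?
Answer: 16384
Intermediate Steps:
(F + 0*(-16))² = (-128 + 0*(-16))² = (-128 + 0)² = (-128)² = 16384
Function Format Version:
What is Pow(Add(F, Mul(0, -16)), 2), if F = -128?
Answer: 16384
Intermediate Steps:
Pow(Add(F, Mul(0, -16)), 2) = Pow(Add(-128, Mul(0, -16)), 2) = Pow(Add(-128, 0), 2) = Pow(-128, 2) = 16384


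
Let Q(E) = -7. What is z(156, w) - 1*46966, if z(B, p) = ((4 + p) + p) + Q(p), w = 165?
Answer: -46639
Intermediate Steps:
z(B, p) = -3 + 2*p (z(B, p) = ((4 + p) + p) - 7 = (4 + 2*p) - 7 = -3 + 2*p)
z(156, w) - 1*46966 = (-3 + 2*165) - 1*46966 = (-3 + 330) - 46966 = 327 - 46966 = -46639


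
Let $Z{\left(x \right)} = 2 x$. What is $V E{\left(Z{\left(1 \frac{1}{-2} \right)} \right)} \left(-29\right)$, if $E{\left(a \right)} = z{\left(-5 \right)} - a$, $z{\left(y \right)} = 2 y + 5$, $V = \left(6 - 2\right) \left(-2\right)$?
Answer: $-928$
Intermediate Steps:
$V = -8$ ($V = 4 \left(-2\right) = -8$)
$z{\left(y \right)} = 5 + 2 y$
$E{\left(a \right)} = -5 - a$ ($E{\left(a \right)} = \left(5 + 2 \left(-5\right)\right) - a = \left(5 - 10\right) - a = -5 - a$)
$V E{\left(Z{\left(1 \frac{1}{-2} \right)} \right)} \left(-29\right) = - 8 \left(-5 - 2 \cdot 1 \frac{1}{-2}\right) \left(-29\right) = - 8 \left(-5 - 2 \cdot 1 \left(- \frac{1}{2}\right)\right) \left(-29\right) = - 8 \left(-5 - 2 \left(- \frac{1}{2}\right)\right) \left(-29\right) = - 8 \left(-5 - -1\right) \left(-29\right) = - 8 \left(-5 + 1\right) \left(-29\right) = \left(-8\right) \left(-4\right) \left(-29\right) = 32 \left(-29\right) = -928$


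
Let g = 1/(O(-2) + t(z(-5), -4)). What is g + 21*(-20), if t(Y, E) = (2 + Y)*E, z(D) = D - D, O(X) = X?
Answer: -4201/10 ≈ -420.10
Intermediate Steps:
z(D) = 0
t(Y, E) = E*(2 + Y)
g = -1/10 (g = 1/(-2 - 4*(2 + 0)) = 1/(-2 - 4*2) = 1/(-2 - 8) = 1/(-10) = -1/10 ≈ -0.10000)
g + 21*(-20) = -1/10 + 21*(-20) = -1/10 - 420 = -4201/10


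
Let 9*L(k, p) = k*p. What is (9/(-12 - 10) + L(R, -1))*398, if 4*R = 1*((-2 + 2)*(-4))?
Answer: -1791/11 ≈ -162.82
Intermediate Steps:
R = 0 (R = (1*((-2 + 2)*(-4)))/4 = (1*(0*(-4)))/4 = (1*0)/4 = (¼)*0 = 0)
L(k, p) = k*p/9 (L(k, p) = (k*p)/9 = k*p/9)
(9/(-12 - 10) + L(R, -1))*398 = (9/(-12 - 10) + (⅑)*0*(-1))*398 = (9/(-22) + 0)*398 = (9*(-1/22) + 0)*398 = (-9/22 + 0)*398 = -9/22*398 = -1791/11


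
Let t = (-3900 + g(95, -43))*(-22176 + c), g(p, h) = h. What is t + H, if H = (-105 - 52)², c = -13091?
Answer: 139082430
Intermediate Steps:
H = 24649 (H = (-157)² = 24649)
t = 139057781 (t = (-3900 - 43)*(-22176 - 13091) = -3943*(-35267) = 139057781)
t + H = 139057781 + 24649 = 139082430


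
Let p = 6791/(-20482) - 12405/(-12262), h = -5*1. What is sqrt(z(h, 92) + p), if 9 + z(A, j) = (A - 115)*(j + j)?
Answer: I*sqrt(1777108597322887433)/8969653 ≈ 148.62*I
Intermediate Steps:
h = -5
p = 42701992/62787571 (p = 6791*(-1/20482) - 12405*(-1/12262) = -6791/20482 + 12405/12262 = 42701992/62787571 ≈ 0.68010)
z(A, j) = -9 + 2*j*(-115 + A) (z(A, j) = -9 + (A - 115)*(j + j) = -9 + (-115 + A)*(2*j) = -9 + 2*j*(-115 + A))
sqrt(z(h, 92) + p) = sqrt((-9 - 230*92 + 2*(-5)*92) + 42701992/62787571) = sqrt((-9 - 21160 - 920) + 42701992/62787571) = sqrt(-22089 + 42701992/62787571) = sqrt(-1386871953827/62787571) = I*sqrt(1777108597322887433)/8969653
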